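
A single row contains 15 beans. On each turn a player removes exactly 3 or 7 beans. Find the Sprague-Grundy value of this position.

1

Build the Grundy sequence with g(k) = mex{g(k−s) : s ∈ {3, 7}, s ≤ k}:
k:     0  1  2  3  4  5  6  7  8  9 10 11 12 13 14 15
g(k):  0  0  0  1  1  1  0  2  2  1  0  0  0  1  1  1
So g(15) = 1.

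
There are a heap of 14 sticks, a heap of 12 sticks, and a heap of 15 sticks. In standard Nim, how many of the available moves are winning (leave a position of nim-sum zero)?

Bitwise XOR of the heap sizes:
  1110  (14)
  1100  (12)
  1111  (15)
  ----
  1101  (13)
The overall nim-sum is X = 13. A heap of size p has a winning move iff p XOR X < p (reduce it to p XOR X).
  14: 14 XOR 13 = 3 < 14 — winning move (to 3).
  12: 12 XOR 13 = 1 < 12 — winning move (to 1).
  15: 15 XOR 13 = 2 < 15 — winning move (to 2).
That gives 3 winning moves.

3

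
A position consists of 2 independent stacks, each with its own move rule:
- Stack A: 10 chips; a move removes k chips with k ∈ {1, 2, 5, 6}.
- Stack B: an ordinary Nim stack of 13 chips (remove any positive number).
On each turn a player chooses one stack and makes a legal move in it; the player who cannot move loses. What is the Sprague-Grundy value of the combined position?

Grundy values for stack A (subtraction set {1, 2, 5, 6}):
k:     0  1  2  3  4  5  6  7  8  9 10
g(k):  0  1  2  0  1  2  3  0  1  2  0
So g(10) = 0.
Stack B is a plain Nim stack of size 13, so its Grundy value is 13.
By the Sprague-Grundy theorem, the Grundy value of a sum of independent games is the XOR of the component values.
Combined value = 0 XOR 13 = 13.

13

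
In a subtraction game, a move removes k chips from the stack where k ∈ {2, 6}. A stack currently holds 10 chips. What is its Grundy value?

Build the Grundy sequence with g(k) = mex{g(k−s) : s ∈ {2, 6}, s ≤ k}:
g(0) = mex{} = 0
g(1) = mex{} = 0
g(2) = mex{0} = 1
g(3) = mex{0} = 1
g(4) = mex{1} = 0
g(5) = mex{1} = 0
g(6) = mex{0} = 1
g(7) = mex{0} = 1
g(8) = mex{1} = 0
g(9) = mex{1} = 0
g(10) = mex{0} = 1
So g(10) = 1.

1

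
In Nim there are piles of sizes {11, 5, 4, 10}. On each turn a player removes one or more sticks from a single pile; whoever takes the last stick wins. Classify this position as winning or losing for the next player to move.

Losing position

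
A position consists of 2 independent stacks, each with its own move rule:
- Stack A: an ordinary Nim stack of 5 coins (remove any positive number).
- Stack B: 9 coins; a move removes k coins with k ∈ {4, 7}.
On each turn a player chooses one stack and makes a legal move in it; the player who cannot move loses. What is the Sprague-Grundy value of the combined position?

Stack A is a plain Nim stack of size 5, so its Grundy value is 5.
For stack B, compute g(0), g(1), … with moves {4, 7}:
g(0) = mex{} = 0
g(1) = mex{} = 0
g(2) = mex{} = 0
g(3) = mex{} = 0
g(4) = mex{0} = 1
g(5) = mex{0} = 1
g(6) = mex{0} = 1
g(7) = mex{0} = 1
g(8) = mex{0,1} = 2
g(9) = mex{0,1} = 2
So g(9) = 2.
By the Sprague-Grundy theorem, the Grundy value of a sum of independent games is the XOR of the component values.
Combined value = 5 XOR 2 = 7.

7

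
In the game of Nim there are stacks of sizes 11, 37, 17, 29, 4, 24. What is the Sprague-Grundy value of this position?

62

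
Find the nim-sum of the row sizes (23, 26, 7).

Compute the nim-sum pairwise:
23 XOR 26 = 13
13 XOR 7 = 10

10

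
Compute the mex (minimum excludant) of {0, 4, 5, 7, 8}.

0 is in the set but 1 is not, so the mex is 1.

1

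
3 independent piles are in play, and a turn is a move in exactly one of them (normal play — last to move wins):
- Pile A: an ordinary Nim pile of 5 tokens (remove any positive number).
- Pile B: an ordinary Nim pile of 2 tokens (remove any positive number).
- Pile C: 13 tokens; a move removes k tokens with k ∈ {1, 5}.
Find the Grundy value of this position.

6

Pile A is a plain Nim pile of size 5, so its Grundy value is 5.
Pile B is a plain Nim pile of size 2, so its Grundy value is 2.
For pile C, compute g(0), g(1), … with moves {1, 5}:
k:     0  1  2  3  4  5  6  7  8  9 10 11 12 13
g(k):  0  1  0  1  0  1  0  1  0  1  0  1  0  1
So g(13) = 1.
The value of a disjunctive sum is the nim-sum of the parts.
Combined value = 5 XOR 2 XOR 1 = 6.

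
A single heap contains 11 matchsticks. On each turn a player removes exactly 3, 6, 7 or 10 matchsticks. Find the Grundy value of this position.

Grundy values for subtraction set {3, 6, 7, 10}:
g(0) = mex{} = 0
g(1) = mex{} = 0
g(2) = mex{} = 0
g(3) = mex{0} = 1
g(4) = mex{0} = 1
g(5) = mex{0} = 1
g(6) = mex{0,1} = 2
g(7) = mex{0,1} = 2
g(8) = mex{0,1} = 2
g(9) = mex{0,1,2} = 3
g(10) = mex{0,1,2} = 3
g(11) = mex{0,1,2} = 3
So g(11) = 3.

3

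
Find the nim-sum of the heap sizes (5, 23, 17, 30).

29

Nim-sum: 5 ⊕ 23 ⊕ 17 ⊕ 30 = 29.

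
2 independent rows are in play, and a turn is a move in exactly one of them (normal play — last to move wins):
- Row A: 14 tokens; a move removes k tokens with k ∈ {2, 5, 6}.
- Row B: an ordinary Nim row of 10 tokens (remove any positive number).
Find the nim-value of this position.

11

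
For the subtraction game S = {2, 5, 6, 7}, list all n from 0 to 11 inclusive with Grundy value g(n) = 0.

0, 1, 4

Build the Grundy sequence with g(k) = mex{g(k−s) : s ∈ {2, 5, 6, 7}, s ≤ k}:
g(0) = mex{} = 0
g(1) = mex{} = 0
g(2) = mex{0} = 1
g(3) = mex{0} = 1
g(4) = mex{1} = 0
g(5) = mex{0,1} = 2
g(6) = mex{0} = 1
g(7) = mex{0,1,2} = 3
g(8) = mex{0,1} = 2
g(9) = mex{0,1,3} = 2
g(10) = mex{0,1,2} = 3
g(11) = mex{0,1,2} = 3
The P-positions (g = 0) in 0..11 are 0, 1, 4.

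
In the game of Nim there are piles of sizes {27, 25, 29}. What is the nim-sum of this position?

31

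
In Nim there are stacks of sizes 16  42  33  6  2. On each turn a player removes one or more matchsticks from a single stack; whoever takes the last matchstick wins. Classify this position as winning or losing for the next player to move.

Nim-sum: 16 XOR 42 XOR 33 XOR 6 XOR 2 = 31.
The nim-sum is 31 ≠ 0, so this is an N-position: the player to move can win.

Winning position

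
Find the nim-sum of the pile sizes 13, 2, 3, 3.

Write each in binary and XOR column by column:
  1101  (13)
  0010  (2)
  0011  (3)
  0011  (3)
  ----
  1111  (15)

15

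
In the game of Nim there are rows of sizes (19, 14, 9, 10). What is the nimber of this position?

30

Write each in binary and XOR column by column:
  10011  (19)
  01110  (14)
  01001  (9)
  01010  (10)
  -----
  11110  (30)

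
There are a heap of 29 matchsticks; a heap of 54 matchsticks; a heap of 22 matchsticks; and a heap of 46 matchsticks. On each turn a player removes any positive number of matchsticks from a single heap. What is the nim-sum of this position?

19

Nim-sum: 29 ^ 54 ^ 22 ^ 46 = 19.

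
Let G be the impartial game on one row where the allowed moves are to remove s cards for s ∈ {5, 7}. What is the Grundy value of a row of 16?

0

Build the Grundy sequence with g(k) = mex{g(k−s) : s ∈ {5, 7}, s ≤ k}:
k:     0  1  2  3  4  5  6  7  8  9 10 11 12 13 14 15 16
g(k):  0  0  0  0  0  1  1  1  1  1  2  2  0  0  0  0  0
So g(16) = 0.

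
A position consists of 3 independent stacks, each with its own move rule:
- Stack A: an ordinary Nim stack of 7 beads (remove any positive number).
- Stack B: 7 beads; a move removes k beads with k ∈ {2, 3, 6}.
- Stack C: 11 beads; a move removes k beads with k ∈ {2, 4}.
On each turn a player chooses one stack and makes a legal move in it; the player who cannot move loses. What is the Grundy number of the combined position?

4

Stack A is a plain Nim stack of size 7, so its Grundy value is 7.
Build the Grundy sequence for stack B with g(k) = mex{g(k−s) : s ∈ {2, 3, 6}, s ≤ k}:
k:     0  1  2  3  4  5  6  7
g(k):  0  0  1  1  2  0  3  1
So g(7) = 1.
Build the Grundy sequence for stack C with g(k) = mex{g(k−s) : s ∈ {2, 4}, s ≤ k}:
g(0) = mex{} = 0
g(1) = mex{} = 0
g(2) = mex{0} = 1
g(3) = mex{0} = 1
g(4) = mex{0,1} = 2
g(5) = mex{0,1} = 2
g(6) = mex{1,2} = 0
g(7) = mex{1,2} = 0
g(8) = mex{0,2} = 1
g(9) = mex{0,2} = 1
g(10) = mex{0,1} = 2
g(11) = mex{0,1} = 2
So g(11) = 2.
By the Sprague-Grundy theorem, the Grundy value of a sum of independent games is the XOR of the component values.
Combined value = 7 ⊕ 1 ⊕ 2 = 4.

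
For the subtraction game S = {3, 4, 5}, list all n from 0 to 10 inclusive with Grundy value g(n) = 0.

Grundy values for subtraction set {3, 4, 5}:
k:     0  1  2  3  4  5  6  7  8  9 10
g(k):  0  0  0  1  1  1  2  2  0  0  0
The P-positions (g = 0) in 0..10 are 0, 1, 2, 8, 9, 10.

0, 1, 2, 8, 9, 10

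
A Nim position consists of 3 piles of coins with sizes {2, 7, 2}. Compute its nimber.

7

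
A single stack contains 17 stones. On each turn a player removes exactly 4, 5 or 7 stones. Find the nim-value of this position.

1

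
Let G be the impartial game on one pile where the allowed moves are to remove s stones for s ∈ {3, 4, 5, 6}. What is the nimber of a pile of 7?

2

Compute g(0), g(1), … for moves {3, 4, 5, 6}:
g(0) = mex{} = 0
g(1) = mex{} = 0
g(2) = mex{} = 0
g(3) = mex{0} = 1
g(4) = mex{0} = 1
g(5) = mex{0} = 1
g(6) = mex{0,1} = 2
g(7) = mex{0,1} = 2
So g(7) = 2.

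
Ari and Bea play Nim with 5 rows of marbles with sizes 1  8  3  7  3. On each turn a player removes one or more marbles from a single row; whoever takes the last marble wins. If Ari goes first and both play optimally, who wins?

In binary:
  0001  (1)
  1000  (8)
  0011  (3)
  0111  (7)
  0011  (3)
  ----
  1110  (14)
The nim-sum is 14 ≠ 0, so this is an N-position: the player to move can win; Ari has a winning move.

Ari wins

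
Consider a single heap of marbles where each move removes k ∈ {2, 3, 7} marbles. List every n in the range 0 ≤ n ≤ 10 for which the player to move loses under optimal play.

0, 1, 5, 6, 10

Grundy values for subtraction set {2, 3, 7}:
g(0) = mex{} = 0
g(1) = mex{} = 0
g(2) = mex{0} = 1
g(3) = mex{0} = 1
g(4) = mex{0,1} = 2
g(5) = mex{1} = 0
g(6) = mex{1,2} = 0
g(7) = mex{0,2} = 1
g(8) = mex{0} = 1
g(9) = mex{0,1} = 2
g(10) = mex{1} = 0
The P-positions (g = 0) in 0..10 are 0, 1, 5, 6, 10.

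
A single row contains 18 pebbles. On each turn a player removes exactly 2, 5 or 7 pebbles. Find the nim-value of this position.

Grundy values for subtraction set {2, 5, 7}:
k:     0  1  2  3  4  5  6  7  8  9 10 11 12 13 14 15 16 17 18
g(k):  0  0  1  1  0  2  1  3  2  2  0  3  1  0  0  1  1  2  2
So g(18) = 2.

2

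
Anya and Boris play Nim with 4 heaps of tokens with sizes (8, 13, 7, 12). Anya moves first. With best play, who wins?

Anya wins

Bitwise XOR of the heap sizes:
  1000  (8)
  1101  (13)
  0111  (7)
  1100  (12)
  ----
  1110  (14)
The nim-sum is 14 ≠ 0, so this is an N-position: the player to move can win; Anya has a winning move.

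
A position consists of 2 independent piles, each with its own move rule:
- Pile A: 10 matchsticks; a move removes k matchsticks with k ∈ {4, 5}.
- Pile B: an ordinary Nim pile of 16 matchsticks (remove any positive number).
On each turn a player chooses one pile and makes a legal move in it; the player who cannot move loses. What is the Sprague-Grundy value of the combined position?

16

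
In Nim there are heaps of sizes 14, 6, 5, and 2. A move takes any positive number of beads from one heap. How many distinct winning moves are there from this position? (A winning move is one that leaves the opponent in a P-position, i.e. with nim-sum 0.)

Bitwise XOR of the heap sizes:
  1110  (14)
  0110  (6)
  0101  (5)
  0010  (2)
  ----
  1111  (15)
The overall nim-sum is X = 15. A heap of size p has a winning move iff p XOR X < p (reduce it to p XOR X).
  14: 14 XOR 15 = 1 < 14 — winning move (to 1).
  6: 6 XOR 15 = 9 ≥ 6 — no move.
  5: 5 XOR 15 = 10 ≥ 5 — no move.
  2: 2 XOR 15 = 13 ≥ 2 — no move.
That gives 1 winning move.

1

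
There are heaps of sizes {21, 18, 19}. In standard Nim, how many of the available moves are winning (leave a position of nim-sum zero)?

3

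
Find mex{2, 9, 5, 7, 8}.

0

0 is not in the set, so the mex is 0.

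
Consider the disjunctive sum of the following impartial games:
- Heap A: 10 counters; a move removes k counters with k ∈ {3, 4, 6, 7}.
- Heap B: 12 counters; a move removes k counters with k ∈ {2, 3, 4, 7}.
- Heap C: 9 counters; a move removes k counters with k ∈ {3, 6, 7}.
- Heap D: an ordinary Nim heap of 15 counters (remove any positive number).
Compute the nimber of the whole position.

Grundy values for heap A (subtraction set {3, 4, 6, 7}):
g(0) = mex{} = 0
g(1) = mex{} = 0
g(2) = mex{} = 0
g(3) = mex{0} = 1
g(4) = mex{0} = 1
g(5) = mex{0} = 1
g(6) = mex{0,1} = 2
g(7) = mex{0,1} = 2
g(8) = mex{0,1} = 2
g(9) = mex{0,1,2} = 3
g(10) = mex{1,2} = 0
So g(10) = 0.
For heap B, compute g(0), g(1), … with moves {2, 3, 4, 7}:
g(0) = mex{} = 0
g(1) = mex{} = 0
g(2) = mex{0} = 1
g(3) = mex{0} = 1
g(4) = mex{0,1} = 2
g(5) = mex{0,1} = 2
g(6) = mex{1,2} = 0
g(7) = mex{0,1,2} = 3
g(8) = mex{0,2} = 1
g(9) = mex{0,1,2,3} = 4
g(10) = mex{0,1,3} = 2
g(11) = mex{1,2,3,4} = 0
g(12) = mex{1,2,4} = 0
So g(12) = 0.
For heap C, compute g(0), g(1), … with moves {3, 6, 7}:
g(0) = mex{} = 0
g(1) = mex{} = 0
g(2) = mex{} = 0
g(3) = mex{0} = 1
g(4) = mex{0} = 1
g(5) = mex{0} = 1
g(6) = mex{0,1} = 2
g(7) = mex{0,1} = 2
g(8) = mex{0,1} = 2
g(9) = mex{0,1,2} = 3
So g(9) = 3.
Heap D is a plain Nim heap of size 15, so its Grundy value is 15.
The value of a disjunctive sum is the nim-sum of the parts.
Combined value = 0 XOR 0 XOR 3 XOR 15 = 12.

12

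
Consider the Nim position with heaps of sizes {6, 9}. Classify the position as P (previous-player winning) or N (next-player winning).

N-position

Bitwise XOR of the heap sizes:
  0110  (6)
  1001  (9)
  ----
  1111  (15)
The nim-sum is 15 ≠ 0, so this is an N-position: the player to move can win.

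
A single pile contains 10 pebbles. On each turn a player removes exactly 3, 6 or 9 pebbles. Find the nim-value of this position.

3

Compute g(0), g(1), … for moves {3, 6, 9}:
k:     0  1  2  3  4  5  6  7  8  9 10
g(k):  0  0  0  1  1  1  2  2  2  3  3
So g(10) = 3.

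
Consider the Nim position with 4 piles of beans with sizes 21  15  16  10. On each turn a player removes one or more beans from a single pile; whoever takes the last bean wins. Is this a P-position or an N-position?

Nim-sum: 21 ⊕ 15 ⊕ 16 ⊕ 10 = 0.
The nim-sum is 0, so this is a P-position: the player to move is in a losing position under optimal play.

P-position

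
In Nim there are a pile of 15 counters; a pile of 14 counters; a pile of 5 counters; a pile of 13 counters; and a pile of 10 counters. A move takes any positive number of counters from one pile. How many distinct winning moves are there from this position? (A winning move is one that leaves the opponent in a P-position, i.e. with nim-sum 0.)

Nim-sum: 15 ⊕ 14 ⊕ 5 ⊕ 13 ⊕ 10 = 3.
The overall nim-sum is X = 3. A pile of size p has a winning move iff p XOR X < p (reduce it to p XOR X).
  15: 15 XOR 3 = 12 < 15 — winning move (to 12).
  14: 14 XOR 3 = 13 < 14 — winning move (to 13).
  5: 5 XOR 3 = 6 ≥ 5 — no move.
  13: 13 XOR 3 = 14 ≥ 13 — no move.
  10: 10 XOR 3 = 9 < 10 — winning move (to 9).
That gives 3 winning moves.

3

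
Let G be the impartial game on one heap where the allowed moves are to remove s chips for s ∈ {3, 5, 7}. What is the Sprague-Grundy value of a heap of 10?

0

Compute g(0), g(1), … for moves {3, 5, 7}:
k:     0  1  2  3  4  5  6  7  8  9 10
g(k):  0  0  0  1  1  1  2  2  2  3  0
So g(10) = 0.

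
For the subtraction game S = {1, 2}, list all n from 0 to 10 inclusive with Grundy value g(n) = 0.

Build the Grundy sequence with g(k) = mex{g(k−s) : s ∈ {1, 2}, s ≤ k}:
k:     0  1  2  3  4  5  6  7  8  9 10
g(k):  0  1  2  0  1  2  0  1  2  0  1
The P-positions (g = 0) in 0..10 are 0, 3, 6, 9.

0, 3, 6, 9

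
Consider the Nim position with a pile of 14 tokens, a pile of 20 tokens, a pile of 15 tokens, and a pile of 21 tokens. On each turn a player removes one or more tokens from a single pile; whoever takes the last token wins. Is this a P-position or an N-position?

Compute the nim-sum pairwise:
14 XOR 20 = 26
26 XOR 15 = 21
21 XOR 21 = 0
The nim-sum is 0, so this is a P-position: the player to move is in a losing position under optimal play.

P-position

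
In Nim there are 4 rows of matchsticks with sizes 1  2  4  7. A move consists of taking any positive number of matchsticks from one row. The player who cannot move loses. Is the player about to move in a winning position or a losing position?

Compute the nim-sum pairwise:
1 XOR 2 = 3
3 XOR 4 = 7
7 XOR 7 = 0
The nim-sum is 0, so this is a P-position: the player to move is in a losing position under optimal play.

Losing position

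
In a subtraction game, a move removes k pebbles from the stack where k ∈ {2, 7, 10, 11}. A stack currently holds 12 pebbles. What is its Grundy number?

2

Compute g(0), g(1), … for moves {2, 7, 10, 11}:
k:     0  1  2  3  4  5  6  7  8  9 10 11 12
g(k):  0  0  1  1  0  0  1  1  2  0  3  1  2
So g(12) = 2.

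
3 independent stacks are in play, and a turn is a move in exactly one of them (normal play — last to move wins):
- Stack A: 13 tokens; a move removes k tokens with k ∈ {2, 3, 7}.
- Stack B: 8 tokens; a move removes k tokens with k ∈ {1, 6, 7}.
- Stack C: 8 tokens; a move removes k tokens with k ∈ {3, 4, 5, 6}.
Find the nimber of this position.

Grundy values for stack A (subtraction set {2, 3, 7}):
k:     0  1  2  3  4  5  6  7  8  9 10 11 12 13
g(k):  0  0  1  1  2  0  0  1  1  2  0  0  1  1
So g(13) = 1.
Build the Grundy sequence for stack B with g(k) = mex{g(k−s) : s ∈ {1, 6, 7}, s ≤ k}:
g(0) = mex{} = 0
g(1) = mex{0} = 1
g(2) = mex{1} = 0
g(3) = mex{0} = 1
g(4) = mex{1} = 0
g(5) = mex{0} = 1
g(6) = mex{0,1} = 2
g(7) = mex{0,1,2} = 3
g(8) = mex{0,1,3} = 2
So g(8) = 2.
For stack C, compute g(0), g(1), … with moves {3, 4, 5, 6}:
k:     0  1  2  3  4  5  6  7  8
g(k):  0  0  0  1  1  1  2  2  2
So g(8) = 2.
By the Sprague-Grundy theorem, the Grundy value of a sum of independent games is the XOR of the component values.
Combined value = 1 ⊕ 2 ⊕ 2 = 1.

1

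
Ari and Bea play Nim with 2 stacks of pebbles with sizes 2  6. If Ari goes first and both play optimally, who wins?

Ari wins

Compute the nim-sum pairwise:
2 ⊕ 6 = 4
The nim-sum is 4 ≠ 0, so this is an N-position: the player to move can win; Ari has a winning move.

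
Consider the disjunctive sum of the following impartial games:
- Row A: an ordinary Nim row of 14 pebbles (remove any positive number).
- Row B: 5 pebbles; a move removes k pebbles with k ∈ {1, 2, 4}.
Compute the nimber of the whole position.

12

Row A is a plain Nim row of size 14, so its Grundy value is 14.
For row B, compute g(0), g(1), … with moves {1, 2, 4}:
g(0) = mex{} = 0
g(1) = mex{0} = 1
g(2) = mex{0,1} = 2
g(3) = mex{1,2} = 0
g(4) = mex{0,2} = 1
g(5) = mex{0,1} = 2
So g(5) = 2.
By the Sprague-Grundy theorem, the Grundy value of a sum of independent games is the XOR of the component values.
Combined value = 14 ⊕ 2 = 12.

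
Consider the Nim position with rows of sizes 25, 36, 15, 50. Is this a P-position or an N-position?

P-position

Compute the nim-sum pairwise:
25 ⊕ 36 = 61
61 ⊕ 15 = 50
50 ⊕ 50 = 0
The nim-sum is 0, so this is a P-position: the player to move is in a losing position under optimal play.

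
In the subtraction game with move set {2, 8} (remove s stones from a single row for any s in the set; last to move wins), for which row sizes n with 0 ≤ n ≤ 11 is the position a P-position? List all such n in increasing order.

0, 1, 4, 5, 10, 11

Grundy values for subtraction set {2, 8}:
k:     0  1  2  3  4  5  6  7  8  9 10 11
g(k):  0  0  1  1  0  0  1  1  2  2  0  0
The P-positions (g = 0) in 0..11 are 0, 1, 4, 5, 10, 11.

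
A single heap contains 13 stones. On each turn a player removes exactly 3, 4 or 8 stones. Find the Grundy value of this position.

0

Grundy values for subtraction set {3, 4, 8}:
g(0) = mex{} = 0
g(1) = mex{} = 0
g(2) = mex{} = 0
g(3) = mex{0} = 1
g(4) = mex{0} = 1
g(5) = mex{0} = 1
g(6) = mex{0,1} = 2
g(7) = mex{1} = 0
g(8) = mex{0,1} = 2
g(9) = mex{0,1,2} = 3
g(10) = mex{0,2} = 1
g(11) = mex{0,1,2} = 3
g(12) = mex{1,2,3} = 0
g(13) = mex{1,3} = 0
So g(13) = 0.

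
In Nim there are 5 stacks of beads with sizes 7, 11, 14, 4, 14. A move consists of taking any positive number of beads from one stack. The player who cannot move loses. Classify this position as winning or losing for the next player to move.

Winning position

Nim-sum: 7 ^ 11 ^ 14 ^ 4 ^ 14 = 8.
The nim-sum is 8 ≠ 0, so this is an N-position: the player to move can win.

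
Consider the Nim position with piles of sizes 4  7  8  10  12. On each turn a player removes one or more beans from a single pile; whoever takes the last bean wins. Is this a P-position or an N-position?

N-position

Nim-sum: 4 ⊕ 7 ⊕ 8 ⊕ 10 ⊕ 12 = 13.
The nim-sum is 13 ≠ 0, so this is an N-position: the player to move can win.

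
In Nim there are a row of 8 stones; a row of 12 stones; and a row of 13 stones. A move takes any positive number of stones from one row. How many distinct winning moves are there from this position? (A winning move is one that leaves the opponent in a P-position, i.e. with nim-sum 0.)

Compute the nim-sum pairwise:
8 ^ 12 = 4
4 ^ 13 = 9
The overall nim-sum is X = 9. A row of size p has a winning move iff p XOR X < p (reduce it to p XOR X).
  8: 8 XOR 9 = 1 < 8 — winning move (to 1).
  12: 12 XOR 9 = 5 < 12 — winning move (to 5).
  13: 13 XOR 9 = 4 < 13 — winning move (to 4).
That gives 3 winning moves.

3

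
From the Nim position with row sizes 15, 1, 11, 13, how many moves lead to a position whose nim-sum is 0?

Compute the nim-sum pairwise:
15 ⊕ 1 = 14
14 ⊕ 11 = 5
5 ⊕ 13 = 8
The overall nim-sum is X = 8. A row of size p has a winning move iff p XOR X < p (reduce it to p XOR X).
  15: 15 XOR 8 = 7 < 15 — winning move (to 7).
  1: 1 XOR 8 = 9 ≥ 1 — no move.
  11: 11 XOR 8 = 3 < 11 — winning move (to 3).
  13: 13 XOR 8 = 5 < 13 — winning move (to 5).
That gives 3 winning moves.

3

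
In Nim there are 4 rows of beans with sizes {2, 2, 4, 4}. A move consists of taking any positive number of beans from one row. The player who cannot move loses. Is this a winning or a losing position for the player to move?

Losing position

Nim-sum: 2 ^ 2 ^ 4 ^ 4 = 0.
The nim-sum is 0, so this is a P-position: the player to move is in a losing position under optimal play.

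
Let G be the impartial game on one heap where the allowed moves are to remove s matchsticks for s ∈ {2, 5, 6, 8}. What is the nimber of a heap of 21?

3

Grundy values for subtraction set {2, 5, 6, 8}:
k:     0  1  2  3  4  5  6  7  8  9 10 11 12 13 14 15 16 17 18 19 20 21
g(k):  0  0  1  1  0  2  1  3  2  2  3  0  2  1  0  0  1  1  0  2  1  3
So g(21) = 3.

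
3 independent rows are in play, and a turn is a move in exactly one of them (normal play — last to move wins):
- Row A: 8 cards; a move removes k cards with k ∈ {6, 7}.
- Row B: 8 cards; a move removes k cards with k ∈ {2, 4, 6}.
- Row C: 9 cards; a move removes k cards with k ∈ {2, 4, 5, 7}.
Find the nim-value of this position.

For row A, compute g(0), g(1), … with moves {6, 7}:
g(0) = mex{} = 0
g(1) = mex{} = 0
g(2) = mex{} = 0
g(3) = mex{} = 0
g(4) = mex{} = 0
g(5) = mex{} = 0
g(6) = mex{0} = 1
g(7) = mex{0} = 1
g(8) = mex{0} = 1
So g(8) = 1.
For row B, compute g(0), g(1), … with moves {2, 4, 6}:
g(0) = mex{} = 0
g(1) = mex{} = 0
g(2) = mex{0} = 1
g(3) = mex{0} = 1
g(4) = mex{0,1} = 2
g(5) = mex{0,1} = 2
g(6) = mex{0,1,2} = 3
g(7) = mex{0,1,2} = 3
g(8) = mex{1,2,3} = 0
So g(8) = 0.
Build the Grundy sequence for row C with g(k) = mex{g(k−s) : s ∈ {2, 4, 5, 7}, s ≤ k}:
g(0) = mex{} = 0
g(1) = mex{} = 0
g(2) = mex{0} = 1
g(3) = mex{0} = 1
g(4) = mex{0,1} = 2
g(5) = mex{0,1} = 2
g(6) = mex{0,1,2} = 3
g(7) = mex{0,1,2} = 3
g(8) = mex{0,1,2,3} = 4
g(9) = mex{1,2,3} = 0
So g(9) = 0.
By the Sprague-Grundy theorem, the Grundy value of a sum of independent games is the XOR of the component values.
Combined value = 1 ⊕ 0 ⊕ 0 = 1.

1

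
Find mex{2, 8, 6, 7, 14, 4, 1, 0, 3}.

The values 0, 1, 2, 3, 4 are all present; 5 is the first non-negative integer missing from the set.

5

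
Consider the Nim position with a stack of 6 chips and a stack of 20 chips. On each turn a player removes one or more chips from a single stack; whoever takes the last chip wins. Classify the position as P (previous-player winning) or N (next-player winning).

N-position

Nim-sum: 6 ^ 20 = 18.
The nim-sum is 18 ≠ 0, so this is an N-position: the player to move can win.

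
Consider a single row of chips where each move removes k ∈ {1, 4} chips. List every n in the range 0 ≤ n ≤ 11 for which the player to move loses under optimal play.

0, 2, 5, 7, 10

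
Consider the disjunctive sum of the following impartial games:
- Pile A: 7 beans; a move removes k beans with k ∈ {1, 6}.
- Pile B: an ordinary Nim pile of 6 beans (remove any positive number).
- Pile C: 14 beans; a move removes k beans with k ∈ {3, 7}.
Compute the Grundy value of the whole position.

Grundy values for pile A (subtraction set {1, 6}):
k:     0  1  2  3  4  5  6  7
g(k):  0  1  0  1  0  1  2  0
So g(7) = 0.
Pile B is a plain Nim pile of size 6, so its Grundy value is 6.
Build the Grundy sequence for pile C with g(k) = mex{g(k−s) : s ∈ {3, 7}, s ≤ k}:
k:     0  1  2  3  4  5  6  7  8  9 10 11 12 13 14
g(k):  0  0  0  1  1  1  0  2  2  1  0  0  0  1  1
So g(14) = 1.
The value of a disjunctive sum is the nim-sum of the parts.
Combined value = 0 XOR 6 XOR 1 = 7.

7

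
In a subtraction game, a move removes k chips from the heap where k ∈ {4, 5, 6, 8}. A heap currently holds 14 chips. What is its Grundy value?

Compute g(0), g(1), … for moves {4, 5, 6, 8}:
g(0) = mex{} = 0
g(1) = mex{} = 0
g(2) = mex{} = 0
g(3) = mex{} = 0
g(4) = mex{0} = 1
g(5) = mex{0} = 1
g(6) = mex{0} = 1
g(7) = mex{0} = 1
g(8) = mex{0,1} = 2
g(9) = mex{0,1} = 2
g(10) = mex{0,1} = 2
g(11) = mex{0,1} = 2
g(12) = mex{1,2} = 0
g(13) = mex{1,2} = 0
g(14) = mex{1,2} = 0
So g(14) = 0.

0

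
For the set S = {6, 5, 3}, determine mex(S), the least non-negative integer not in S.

0

0 is not in the set, so the mex is 0.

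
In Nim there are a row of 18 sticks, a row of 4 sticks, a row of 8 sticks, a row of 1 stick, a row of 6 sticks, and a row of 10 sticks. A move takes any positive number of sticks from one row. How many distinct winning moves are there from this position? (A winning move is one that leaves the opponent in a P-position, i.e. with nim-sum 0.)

1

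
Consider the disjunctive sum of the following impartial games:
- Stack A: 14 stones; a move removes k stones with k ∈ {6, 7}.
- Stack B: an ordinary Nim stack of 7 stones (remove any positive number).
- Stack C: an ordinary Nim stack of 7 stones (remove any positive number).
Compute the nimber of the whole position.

0

Build the Grundy sequence for stack A with g(k) = mex{g(k−s) : s ∈ {6, 7}, s ≤ k}:
g(0) = mex{} = 0
g(1) = mex{} = 0
g(2) = mex{} = 0
g(3) = mex{} = 0
g(4) = mex{} = 0
g(5) = mex{} = 0
g(6) = mex{0} = 1
g(7) = mex{0} = 1
g(8) = mex{0} = 1
g(9) = mex{0} = 1
g(10) = mex{0} = 1
g(11) = mex{0} = 1
g(12) = mex{0,1} = 2
g(13) = mex{1} = 0
g(14) = mex{1} = 0
So g(14) = 0.
Stack B is a plain Nim stack of size 7, so its Grundy value is 7.
Stack C is a plain Nim stack of size 7, so its Grundy value is 7.
By the Sprague-Grundy theorem, the Grundy value of a sum of independent games is the XOR of the component values.
Combined value = 0 XOR 7 XOR 7 = 0.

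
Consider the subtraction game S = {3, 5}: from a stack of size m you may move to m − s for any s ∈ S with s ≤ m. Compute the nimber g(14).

2

Compute g(0), g(1), … for moves {3, 5}:
g(0) = mex{} = 0
g(1) = mex{} = 0
g(2) = mex{} = 0
g(3) = mex{0} = 1
g(4) = mex{0} = 1
g(5) = mex{0} = 1
g(6) = mex{0,1} = 2
g(7) = mex{0,1} = 2
g(8) = mex{1} = 0
g(9) = mex{1,2} = 0
g(10) = mex{1,2} = 0
g(11) = mex{0,2} = 1
g(12) = mex{0,2} = 1
g(13) = mex{0} = 1
g(14) = mex{0,1} = 2
So g(14) = 2.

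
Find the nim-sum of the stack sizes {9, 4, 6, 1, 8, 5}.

Nim-sum: 9 ⊕ 4 ⊕ 6 ⊕ 1 ⊕ 8 ⊕ 5 = 7.

7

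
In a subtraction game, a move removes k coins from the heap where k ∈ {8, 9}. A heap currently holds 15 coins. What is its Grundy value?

1

Build the Grundy sequence with g(k) = mex{g(k−s) : s ∈ {8, 9}, s ≤ k}:
k:     0  1  2  3  4  5  6  7  8  9 10 11 12 13 14 15
g(k):  0  0  0  0  0  0  0  0  1  1  1  1  1  1  1  1
So g(15) = 1.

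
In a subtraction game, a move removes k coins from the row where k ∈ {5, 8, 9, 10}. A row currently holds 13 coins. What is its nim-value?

Compute g(0), g(1), … for moves {5, 8, 9, 10}:
g(0) = mex{} = 0
g(1) = mex{} = 0
g(2) = mex{} = 0
g(3) = mex{} = 0
g(4) = mex{} = 0
g(5) = mex{0} = 1
g(6) = mex{0} = 1
g(7) = mex{0} = 1
g(8) = mex{0} = 1
g(9) = mex{0} = 1
g(10) = mex{0,1} = 2
g(11) = mex{0,1} = 2
g(12) = mex{0,1} = 2
g(13) = mex{0,1} = 2
So g(13) = 2.

2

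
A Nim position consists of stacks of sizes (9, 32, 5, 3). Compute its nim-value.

Write each in binary and XOR column by column:
  001001  (9)
  100000  (32)
  000101  (5)
  000011  (3)
  ------
  101111  (47)

47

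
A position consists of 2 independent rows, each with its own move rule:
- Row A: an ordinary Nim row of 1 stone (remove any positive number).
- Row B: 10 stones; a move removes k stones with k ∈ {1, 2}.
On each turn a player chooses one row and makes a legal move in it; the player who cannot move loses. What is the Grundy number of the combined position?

0

Row A is a plain Nim row of size 1, so its Grundy value is 1.
For row B, compute g(0), g(1), … with moves {1, 2}:
g(0) = mex{} = 0
g(1) = mex{0} = 1
g(2) = mex{0,1} = 2
g(3) = mex{1,2} = 0
g(4) = mex{0,2} = 1
g(5) = mex{0,1} = 2
g(6) = mex{1,2} = 0
g(7) = mex{0,2} = 1
g(8) = mex{0,1} = 2
g(9) = mex{1,2} = 0
g(10) = mex{0,2} = 1
So g(10) = 1.
The value of a disjunctive sum is the nim-sum of the parts.
Combined value = 1 ⊕ 1 = 0.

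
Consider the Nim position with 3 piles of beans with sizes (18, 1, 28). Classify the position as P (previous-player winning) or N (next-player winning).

N-position

In binary:
  10010  (18)
  00001  (1)
  11100  (28)
  -----
  01111  (15)
The nim-sum is 15 ≠ 0, so this is an N-position: the player to move can win.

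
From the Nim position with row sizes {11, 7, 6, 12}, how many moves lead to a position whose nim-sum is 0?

Bitwise XOR of the heap sizes:
  1011  (11)
  0111  (7)
  0110  (6)
  1100  (12)
  ----
  0110  (6)
The overall nim-sum is X = 6. A row of size p has a winning move iff p XOR X < p (reduce it to p XOR X).
  11: 11 XOR 6 = 13 ≥ 11 — no move.
  7: 7 XOR 6 = 1 < 7 — winning move (to 1).
  6: 6 XOR 6 = 0 < 6 — winning move (to 0).
  12: 12 XOR 6 = 10 < 12 — winning move (to 10).
That gives 3 winning moves.

3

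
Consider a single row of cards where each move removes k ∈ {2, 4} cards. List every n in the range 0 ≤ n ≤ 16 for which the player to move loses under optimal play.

0, 1, 6, 7, 12, 13

Compute g(0), g(1), … for moves {2, 4}:
k:     0  1  2  3  4  5  6  7  8  9 10 11 12 13 14 15 16
g(k):  0  0  1  1  2  2  0  0  1  1  2  2  0  0  1  1  2
The P-positions (g = 0) in 0..16 are 0, 1, 6, 7, 12, 13.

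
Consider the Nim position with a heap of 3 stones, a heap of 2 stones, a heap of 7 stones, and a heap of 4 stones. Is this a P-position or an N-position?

N-position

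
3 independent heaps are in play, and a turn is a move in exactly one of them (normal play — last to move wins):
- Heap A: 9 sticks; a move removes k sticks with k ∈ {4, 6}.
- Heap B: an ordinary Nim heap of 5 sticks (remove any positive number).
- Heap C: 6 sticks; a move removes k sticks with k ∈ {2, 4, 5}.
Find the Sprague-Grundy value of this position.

Grundy values for heap A (subtraction set {4, 6}):
g(0) = mex{} = 0
g(1) = mex{} = 0
g(2) = mex{} = 0
g(3) = mex{} = 0
g(4) = mex{0} = 1
g(5) = mex{0} = 1
g(6) = mex{0} = 1
g(7) = mex{0} = 1
g(8) = mex{0,1} = 2
g(9) = mex{0,1} = 2
So g(9) = 2.
Heap B is a plain Nim heap of size 5, so its Grundy value is 5.
For heap C, compute g(0), g(1), … with moves {2, 4, 5}:
k:     0  1  2  3  4  5  6
g(k):  0  0  1  1  2  2  3
So g(6) = 3.
The value of a disjunctive sum is the nim-sum of the parts.
Combined value = 2 ⊕ 5 ⊕ 3 = 4.

4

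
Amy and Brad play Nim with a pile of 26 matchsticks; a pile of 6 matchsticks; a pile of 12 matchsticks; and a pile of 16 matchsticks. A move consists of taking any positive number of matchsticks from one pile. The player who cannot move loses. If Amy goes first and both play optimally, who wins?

Brad wins

Write each in binary and XOR column by column:
  11010  (26)
  00110  (6)
  01100  (12)
  10000  (16)
  -----
  00000  (0)
The nim-sum is 0, so this is a P-position: the player to move is in a losing position under optimal play; Amy is about to move from it and so loses — Brad wins.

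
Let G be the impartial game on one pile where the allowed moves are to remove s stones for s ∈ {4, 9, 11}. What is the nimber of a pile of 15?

0

Compute g(0), g(1), … for moves {4, 9, 11}:
k:     0  1  2  3  4  5  6  7  8  9 10 11 12 13 14 15
g(k):  0  0  0  0  1  1  1  1  0  2  2  2  1  3  3  0
So g(15) = 0.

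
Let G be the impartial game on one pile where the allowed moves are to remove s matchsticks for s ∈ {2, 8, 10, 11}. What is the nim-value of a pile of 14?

3

Build the Grundy sequence with g(k) = mex{g(k−s) : s ∈ {2, 8, 10, 11}, s ≤ k}:
k:     0  1  2  3  4  5  6  7  8  9 10 11 12 13 14
g(k):  0  0  1  1  0  0  1  1  2  2  3  3  2  2  3
So g(14) = 3.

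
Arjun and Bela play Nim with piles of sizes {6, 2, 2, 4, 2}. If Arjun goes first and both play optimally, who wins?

Bela wins

Bitwise XOR of the heap sizes:
  110  (6)
  010  (2)
  010  (2)
  100  (4)
  010  (2)
  ---
  000  (0)
The nim-sum is 0, so this is a P-position: the player to move is in a losing position under optimal play; Arjun is about to move from it and so loses — Bela wins.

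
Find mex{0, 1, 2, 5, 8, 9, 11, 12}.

The values 0, 1, 2 are all present; 3 is the first non-negative integer missing from the set.

3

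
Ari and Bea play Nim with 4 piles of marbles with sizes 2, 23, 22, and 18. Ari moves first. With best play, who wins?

Ari wins

Write each in binary and XOR column by column:
  00010  (2)
  10111  (23)
  10110  (22)
  10010  (18)
  -----
  10001  (17)
The nim-sum is 17 ≠ 0, so this is an N-position: the player to move can win; Ari has a winning move.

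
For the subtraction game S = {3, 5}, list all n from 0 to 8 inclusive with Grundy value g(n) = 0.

0, 1, 2, 8

Compute g(0), g(1), … for moves {3, 5}:
k:     0  1  2  3  4  5  6  7  8
g(k):  0  0  0  1  1  1  2  2  0
The P-positions (g = 0) in 0..8 are 0, 1, 2, 8.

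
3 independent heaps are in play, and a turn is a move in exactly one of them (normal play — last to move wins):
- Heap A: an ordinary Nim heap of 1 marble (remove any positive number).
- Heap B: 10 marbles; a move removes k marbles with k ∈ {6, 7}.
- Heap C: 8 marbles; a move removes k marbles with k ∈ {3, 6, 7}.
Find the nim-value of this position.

2

Heap A is a plain Nim heap of size 1, so its Grundy value is 1.
For heap B, compute g(0), g(1), … with moves {6, 7}:
k:     0  1  2  3  4  5  6  7  8  9 10
g(k):  0  0  0  0  0  0  1  1  1  1  1
So g(10) = 1.
Build the Grundy sequence for heap C with g(k) = mex{g(k−s) : s ∈ {3, 6, 7}, s ≤ k}:
k:     0  1  2  3  4  5  6  7  8
g(k):  0  0  0  1  1  1  2  2  2
So g(8) = 2.
The value of a disjunctive sum is the nim-sum of the parts.
Combined value = 1 XOR 1 XOR 2 = 2.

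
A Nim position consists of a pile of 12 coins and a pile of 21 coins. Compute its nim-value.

Nim-sum: 12 ^ 21 = 25.

25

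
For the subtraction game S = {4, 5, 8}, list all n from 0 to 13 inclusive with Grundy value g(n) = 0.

Build the Grundy sequence with g(k) = mex{g(k−s) : s ∈ {4, 5, 8}, s ≤ k}:
k:     0  1  2  3  4  5  6  7  8  9 10 11 12 13
g(k):  0  0  0  0  1  1  1  1  2  2  2  2  0  0
The P-positions (g = 0) in 0..13 are 0, 1, 2, 3, 12, 13.

0, 1, 2, 3, 12, 13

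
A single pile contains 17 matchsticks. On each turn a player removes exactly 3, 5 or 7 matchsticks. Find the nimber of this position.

2

Grundy values for subtraction set {3, 5, 7}:
k:     0  1  2  3  4  5  6  7  8  9 10 11 12 13 14 15 16 17
g(k):  0  0  0  1  1  1  2  2  2  3  0  0  0  1  1  1  2  2
So g(17) = 2.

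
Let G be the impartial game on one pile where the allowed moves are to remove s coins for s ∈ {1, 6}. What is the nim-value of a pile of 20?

Grundy values for subtraction set {1, 6}:
k:     0  1  2  3  4  5  6  7  8  9 10 11 12 13 14 15 16 17 18 19 20
g(k):  0  1  0  1  0  1  2  0  1  0  1  0  1  2  0  1  0  1  0  1  2
So g(20) = 2.

2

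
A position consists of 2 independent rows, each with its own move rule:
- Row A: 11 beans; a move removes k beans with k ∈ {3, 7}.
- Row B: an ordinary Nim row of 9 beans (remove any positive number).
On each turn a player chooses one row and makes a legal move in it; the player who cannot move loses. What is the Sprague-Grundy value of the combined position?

9

Build the Grundy sequence for row A with g(k) = mex{g(k−s) : s ∈ {3, 7}, s ≤ k}:
g(0) = mex{} = 0
g(1) = mex{} = 0
g(2) = mex{} = 0
g(3) = mex{0} = 1
g(4) = mex{0} = 1
g(5) = mex{0} = 1
g(6) = mex{1} = 0
g(7) = mex{0,1} = 2
g(8) = mex{0,1} = 2
g(9) = mex{0} = 1
g(10) = mex{1,2} = 0
g(11) = mex{1,2} = 0
So g(11) = 0.
Row B is a plain Nim row of size 9, so its Grundy value is 9.
The value of a disjunctive sum is the nim-sum of the parts.
Combined value = 0 XOR 9 = 9.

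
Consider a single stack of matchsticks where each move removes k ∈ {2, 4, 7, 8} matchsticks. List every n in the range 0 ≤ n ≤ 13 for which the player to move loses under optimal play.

0, 1, 6, 11, 12

Compute g(0), g(1), … for moves {2, 4, 7, 8}:
g(0) = mex{} = 0
g(1) = mex{} = 0
g(2) = mex{0} = 1
g(3) = mex{0} = 1
g(4) = mex{0,1} = 2
g(5) = mex{0,1} = 2
g(6) = mex{1,2} = 0
g(7) = mex{0,1,2} = 3
g(8) = mex{0,2} = 1
g(9) = mex{0,1,2,3} = 4
g(10) = mex{0,1} = 2
g(11) = mex{1,2,3,4} = 0
g(12) = mex{1,2} = 0
g(13) = mex{0,2,4} = 1
The P-positions (g = 0) in 0..13 are 0, 1, 6, 11, 12.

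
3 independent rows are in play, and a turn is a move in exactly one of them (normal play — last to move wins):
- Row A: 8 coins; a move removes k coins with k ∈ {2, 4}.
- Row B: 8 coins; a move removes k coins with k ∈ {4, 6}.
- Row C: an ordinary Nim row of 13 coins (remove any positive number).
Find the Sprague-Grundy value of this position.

Build the Grundy sequence for row A with g(k) = mex{g(k−s) : s ∈ {2, 4}, s ≤ k}:
g(0) = mex{} = 0
g(1) = mex{} = 0
g(2) = mex{0} = 1
g(3) = mex{0} = 1
g(4) = mex{0,1} = 2
g(5) = mex{0,1} = 2
g(6) = mex{1,2} = 0
g(7) = mex{1,2} = 0
g(8) = mex{0,2} = 1
So g(8) = 1.
For row B, compute g(0), g(1), … with moves {4, 6}:
g(0) = mex{} = 0
g(1) = mex{} = 0
g(2) = mex{} = 0
g(3) = mex{} = 0
g(4) = mex{0} = 1
g(5) = mex{0} = 1
g(6) = mex{0} = 1
g(7) = mex{0} = 1
g(8) = mex{0,1} = 2
So g(8) = 2.
Row C is a plain Nim row of size 13, so its Grundy value is 13.
By the Sprague-Grundy theorem, the Grundy value of a sum of independent games is the XOR of the component values.
Combined value = 1 ⊕ 2 ⊕ 13 = 14.

14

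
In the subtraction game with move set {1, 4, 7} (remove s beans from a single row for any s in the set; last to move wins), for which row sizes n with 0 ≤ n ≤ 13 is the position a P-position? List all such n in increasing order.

Compute g(0), g(1), … for moves {1, 4, 7}:
g(0) = mex{} = 0
g(1) = mex{0} = 1
g(2) = mex{1} = 0
g(3) = mex{0} = 1
g(4) = mex{0,1} = 2
g(5) = mex{1,2} = 0
g(6) = mex{0} = 1
g(7) = mex{0,1} = 2
g(8) = mex{1,2} = 0
g(9) = mex{0} = 1
g(10) = mex{1} = 0
g(11) = mex{0,2} = 1
g(12) = mex{0,1} = 2
g(13) = mex{1,2} = 0
The P-positions (g = 0) in 0..13 are 0, 2, 5, 8, 10, 13.

0, 2, 5, 8, 10, 13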